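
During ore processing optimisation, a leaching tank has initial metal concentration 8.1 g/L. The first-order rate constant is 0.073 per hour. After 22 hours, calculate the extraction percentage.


Compute the exponent:
-k * t = -0.073 * 22 = -1.606
Remaining concentration:
C = 8.1 * exp(-1.606)
= 8.1 * 0.2006887658
= 1.625579003 g/L
Extracted = 8.1 - 1.625579003 = 6.474420997 g/L
Extraction % = 6.474420997 / 8.1 * 100
= 79.9311%

79.9311%


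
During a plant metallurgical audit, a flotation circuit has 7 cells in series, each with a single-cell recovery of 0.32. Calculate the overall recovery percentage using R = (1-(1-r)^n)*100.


Complement of single-cell recovery:
1 - r = 1 - 0.32 = 0.68
Raise to power n:
(1 - r)^7 = 0.68^7 = 0.06722988818
Overall recovery:
R = (1 - 0.06722988818) * 100
= 93.277%

93.277%


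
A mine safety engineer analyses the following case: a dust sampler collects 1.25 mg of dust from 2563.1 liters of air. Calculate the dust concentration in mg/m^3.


Convert liters to m^3: 1 m^3 = 1000 L
Concentration = mass / volume * 1000
= 1.25 / 2563.1 * 1000
= 0.0004876906871 * 1000
= 0.4877 mg/m^3

0.4877 mg/m^3


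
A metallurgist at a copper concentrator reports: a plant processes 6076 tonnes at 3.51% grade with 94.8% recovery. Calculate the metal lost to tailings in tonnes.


Total metal in feed:
= 6076 * 3.51 / 100 = 213.2676 tonnes
Metal recovered:
= 213.2676 * 94.8 / 100 = 202.1776848 tonnes
Metal lost to tailings:
= 213.2676 - 202.1776848
= 11.0899 tonnes

11.0899 tonnes


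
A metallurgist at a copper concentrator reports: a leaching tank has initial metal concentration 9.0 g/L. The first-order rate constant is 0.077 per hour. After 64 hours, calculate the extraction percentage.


Compute the exponent:
-k * t = -0.077 * 64 = -4.928
Remaining concentration:
C = 9.0 * exp(-4.928)
= 9.0 * 0.007240970751
= 0.06516873676 g/L
Extracted = 9.0 - 0.06516873676 = 8.934831263 g/L
Extraction % = 8.934831263 / 9.0 * 100
= 99.2759%

99.2759%


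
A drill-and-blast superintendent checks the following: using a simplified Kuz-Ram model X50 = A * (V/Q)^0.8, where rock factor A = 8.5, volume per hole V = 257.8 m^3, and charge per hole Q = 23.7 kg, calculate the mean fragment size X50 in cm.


Compute V/Q:
V/Q = 257.8 / 23.7 = 10.87763713
Raise to the power 0.8:
(V/Q)^0.8 = 10.87763713^0.8 = 6.748817024
Multiply by A:
X50 = 8.5 * 6.748817024
= 57.3649 cm

57.3649 cm


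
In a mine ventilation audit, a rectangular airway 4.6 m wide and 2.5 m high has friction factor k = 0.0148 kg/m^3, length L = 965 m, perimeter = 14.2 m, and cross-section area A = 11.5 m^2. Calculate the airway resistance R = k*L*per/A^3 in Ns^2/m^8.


Compute the numerator:
k * L * per = 0.0148 * 965 * 14.2
= 202.8044
Compute the denominator:
A^3 = 11.5^3 = 1520.875
Resistance:
R = 202.8044 / 1520.875
= 0.1333 Ns^2/m^8

0.1333 Ns^2/m^8


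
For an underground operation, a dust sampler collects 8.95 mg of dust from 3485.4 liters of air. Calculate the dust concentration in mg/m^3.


Convert liters to m^3: 1 m^3 = 1000 L
Concentration = mass / volume * 1000
= 8.95 / 3485.4 * 1000
= 0.002567854479 * 1000
= 2.5679 mg/m^3

2.5679 mg/m^3


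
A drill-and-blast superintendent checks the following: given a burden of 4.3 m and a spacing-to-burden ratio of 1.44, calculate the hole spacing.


Spacing = burden * ratio
= 4.3 * 1.44
= 6.192 m

6.192 m


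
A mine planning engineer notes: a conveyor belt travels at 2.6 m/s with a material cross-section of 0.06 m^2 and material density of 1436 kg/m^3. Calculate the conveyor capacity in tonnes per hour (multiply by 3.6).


806.4576 t/h

Volumetric flow = speed * area
= 2.6 * 0.06 = 0.156 m^3/s
Mass flow = volumetric * density
= 0.156 * 1436 = 224.016 kg/s
Convert to t/h: multiply by 3.6
Capacity = 224.016 * 3.6
= 806.4576 t/h


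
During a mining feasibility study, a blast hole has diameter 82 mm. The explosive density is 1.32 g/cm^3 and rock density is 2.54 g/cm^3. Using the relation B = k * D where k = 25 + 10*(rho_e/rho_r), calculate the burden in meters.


First, compute k:
rho_e / rho_r = 1.32 / 2.54 = 0.5196850394
k = 25 + 10 * 0.5196850394 = 30.19685039
Then, compute burden:
B = k * D / 1000 = 30.19685039 * 82 / 1000
= 2476.141732 / 1000
= 2.4761 m

2.4761 m


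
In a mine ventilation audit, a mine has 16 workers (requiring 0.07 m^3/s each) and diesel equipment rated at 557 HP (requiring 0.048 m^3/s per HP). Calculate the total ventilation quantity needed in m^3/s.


27.856 m^3/s

Airflow for workers:
Q_people = 16 * 0.07 = 1.12 m^3/s
Airflow for diesel equipment:
Q_diesel = 557 * 0.048 = 26.736 m^3/s
Total ventilation:
Q_total = 1.12 + 26.736
= 27.856 m^3/s


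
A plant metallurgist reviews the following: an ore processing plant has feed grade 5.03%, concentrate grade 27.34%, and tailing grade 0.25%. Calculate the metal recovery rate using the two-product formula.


95.9068%

Using the two-product formula:
R = 100 * c * (f - t) / (f * (c - t))
Numerator = 100 * 27.34 * (5.03 - 0.25)
= 100 * 27.34 * 4.78
= 13068.52
Denominator = 5.03 * (27.34 - 0.25)
= 5.03 * 27.09
= 136.2627
R = 13068.52 / 136.2627
= 95.9068%


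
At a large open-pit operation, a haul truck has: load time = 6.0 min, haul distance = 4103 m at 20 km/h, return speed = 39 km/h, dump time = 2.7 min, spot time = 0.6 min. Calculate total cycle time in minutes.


27.9213 min

Convert haul speed to m/min: 20 * 1000/60 = 333.3333333 m/min
Haul time = 4103 / 333.3333333 = 12.309 min
Convert return speed to m/min: 39 * 1000/60 = 650 m/min
Return time = 4103 / 650 = 6.312307692 min
Total cycle time:
= 6.0 + 12.309 + 2.7 + 6.312307692 + 0.6
= 27.9213 min


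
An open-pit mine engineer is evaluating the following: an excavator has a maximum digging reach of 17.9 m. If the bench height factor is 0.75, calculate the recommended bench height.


Bench height = reach * factor
= 17.9 * 0.75
= 13.425 m

13.425 m


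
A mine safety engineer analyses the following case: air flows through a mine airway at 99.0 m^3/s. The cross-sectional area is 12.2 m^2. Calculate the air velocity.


Velocity = flow rate / cross-sectional area
= 99.0 / 12.2
= 8.1148 m/s

8.1148 m/s


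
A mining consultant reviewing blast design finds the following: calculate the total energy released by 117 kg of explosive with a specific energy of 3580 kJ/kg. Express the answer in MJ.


Energy = mass * specific_energy / 1000
= 117 * 3580 / 1000
= 418860 / 1000
= 418.86 MJ

418.86 MJ


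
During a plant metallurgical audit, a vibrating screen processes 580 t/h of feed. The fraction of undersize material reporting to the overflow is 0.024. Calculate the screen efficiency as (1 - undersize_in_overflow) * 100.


Screen efficiency = (1 - fraction of undersize in overflow) * 100
= (1 - 0.024) * 100
= 0.976 * 100
= 97.6%

97.6%


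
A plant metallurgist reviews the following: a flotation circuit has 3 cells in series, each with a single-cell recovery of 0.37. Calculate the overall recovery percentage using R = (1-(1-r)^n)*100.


Complement of single-cell recovery:
1 - r = 1 - 0.37 = 0.63
Raise to power n:
(1 - r)^3 = 0.63^3 = 0.250047
Overall recovery:
R = (1 - 0.250047) * 100
= 74.9953%

74.9953%


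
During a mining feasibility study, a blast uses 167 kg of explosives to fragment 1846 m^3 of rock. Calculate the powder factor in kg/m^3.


0.0905 kg/m^3

Powder factor = explosive mass / rock volume
= 167 / 1846
= 0.0905 kg/m^3


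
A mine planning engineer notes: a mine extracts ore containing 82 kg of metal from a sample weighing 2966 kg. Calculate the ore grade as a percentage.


Ore grade = (metal mass / ore mass) * 100
= (82 / 2966) * 100
= 0.02764666217 * 100
= 2.7647%

2.7647%


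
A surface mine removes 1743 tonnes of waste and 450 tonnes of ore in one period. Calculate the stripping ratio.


Stripping ratio = waste tonnage / ore tonnage
= 1743 / 450
= 3.8733

3.8733


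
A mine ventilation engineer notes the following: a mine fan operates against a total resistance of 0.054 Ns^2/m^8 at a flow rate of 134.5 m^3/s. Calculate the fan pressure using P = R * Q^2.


976.8735 Pa

Compute Q^2:
Q^2 = 134.5^2 = 18090.25
Compute pressure:
P = R * Q^2 = 0.054 * 18090.25
= 976.8735 Pa


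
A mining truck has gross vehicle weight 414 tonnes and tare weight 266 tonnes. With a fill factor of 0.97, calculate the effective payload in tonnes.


143.56 tonnes

Maximum payload = gross - tare
= 414 - 266 = 148 tonnes
Effective payload = max payload * fill factor
= 148 * 0.97
= 143.56 tonnes


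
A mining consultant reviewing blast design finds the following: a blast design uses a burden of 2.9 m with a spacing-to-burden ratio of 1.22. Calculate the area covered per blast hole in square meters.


First, find the spacing:
Spacing = burden * ratio = 2.9 * 1.22
= 3.538 m
Then, calculate the area:
Area = burden * spacing = 2.9 * 3.538
= 10.2602 m^2

10.2602 m^2


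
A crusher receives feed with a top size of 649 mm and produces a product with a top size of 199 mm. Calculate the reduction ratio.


3.2613

Reduction ratio = feed size / product size
= 649 / 199
= 3.2613


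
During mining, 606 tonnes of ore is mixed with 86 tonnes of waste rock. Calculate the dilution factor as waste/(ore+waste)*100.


12.4277%

Total material = ore + waste
= 606 + 86 = 692 tonnes
Dilution = waste / total * 100
= 86 / 692 * 100
= 0.1242774566 * 100
= 12.4277%


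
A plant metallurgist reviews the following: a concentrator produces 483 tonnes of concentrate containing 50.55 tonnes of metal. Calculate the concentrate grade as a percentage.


Grade = (metal in concentrate / concentrate mass) * 100
= (50.55 / 483) * 100
= 0.1046583851 * 100
= 10.4658%

10.4658%


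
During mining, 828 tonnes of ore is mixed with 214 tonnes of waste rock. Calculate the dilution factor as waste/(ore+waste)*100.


Total material = ore + waste
= 828 + 214 = 1042 tonnes
Dilution = waste / total * 100
= 214 / 1042 * 100
= 0.2053742802 * 100
= 20.5374%

20.5374%


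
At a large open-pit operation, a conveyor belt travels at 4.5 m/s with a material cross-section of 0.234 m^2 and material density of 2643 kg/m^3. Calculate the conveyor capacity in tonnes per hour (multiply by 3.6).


Volumetric flow = speed * area
= 4.5 * 0.234 = 1.053 m^3/s
Mass flow = volumetric * density
= 1.053 * 2643 = 2783.079 kg/s
Convert to t/h: multiply by 3.6
Capacity = 2783.079 * 3.6
= 10019.0844 t/h

10019.0844 t/h


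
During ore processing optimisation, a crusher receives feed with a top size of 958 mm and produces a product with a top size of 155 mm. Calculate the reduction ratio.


6.1806

Reduction ratio = feed size / product size
= 958 / 155
= 6.1806


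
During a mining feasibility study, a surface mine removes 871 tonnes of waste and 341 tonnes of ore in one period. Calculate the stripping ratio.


Stripping ratio = waste tonnage / ore tonnage
= 871 / 341
= 2.5543

2.5543


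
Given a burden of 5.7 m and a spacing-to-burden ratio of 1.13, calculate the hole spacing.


Spacing = burden * ratio
= 5.7 * 1.13
= 6.441 m

6.441 m


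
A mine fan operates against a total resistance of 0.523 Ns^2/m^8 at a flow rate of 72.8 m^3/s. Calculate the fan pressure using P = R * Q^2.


2771.8163 Pa

Compute Q^2:
Q^2 = 72.8^2 = 5299.84
Compute pressure:
P = R * Q^2 = 0.523 * 5299.84
= 2771.8163 Pa


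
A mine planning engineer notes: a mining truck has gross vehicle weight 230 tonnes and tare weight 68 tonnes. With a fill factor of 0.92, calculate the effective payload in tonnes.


149.04 tonnes

Maximum payload = gross - tare
= 230 - 68 = 162 tonnes
Effective payload = max payload * fill factor
= 162 * 0.92
= 149.04 tonnes


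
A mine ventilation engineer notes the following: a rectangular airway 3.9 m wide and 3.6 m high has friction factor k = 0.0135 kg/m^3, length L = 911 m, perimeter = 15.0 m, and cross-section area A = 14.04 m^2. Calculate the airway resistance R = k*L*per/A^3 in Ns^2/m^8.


0.0667 Ns^2/m^8

Compute the numerator:
k * L * per = 0.0135 * 911 * 15.0
= 184.4775
Compute the denominator:
A^3 = 14.04^3 = 2767.587264
Resistance:
R = 184.4775 / 2767.587264
= 0.0667 Ns^2/m^8


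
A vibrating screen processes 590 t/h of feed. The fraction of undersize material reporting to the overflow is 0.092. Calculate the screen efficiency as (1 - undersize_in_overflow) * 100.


Screen efficiency = (1 - fraction of undersize in overflow) * 100
= (1 - 0.092) * 100
= 0.908 * 100
= 90.8%

90.8%


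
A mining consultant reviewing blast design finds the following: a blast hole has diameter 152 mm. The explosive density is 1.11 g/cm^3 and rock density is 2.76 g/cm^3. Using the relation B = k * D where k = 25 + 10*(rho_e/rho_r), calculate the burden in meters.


4.4113 m

First, compute k:
rho_e / rho_r = 1.11 / 2.76 = 0.402173913
k = 25 + 10 * 0.402173913 = 29.02173913
Then, compute burden:
B = k * D / 1000 = 29.02173913 * 152 / 1000
= 4411.304348 / 1000
= 4.4113 m


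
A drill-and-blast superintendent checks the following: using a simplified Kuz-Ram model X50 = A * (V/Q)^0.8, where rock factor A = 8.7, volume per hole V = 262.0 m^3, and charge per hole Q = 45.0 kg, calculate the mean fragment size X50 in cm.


Compute V/Q:
V/Q = 262.0 / 45.0 = 5.822222222
Raise to the power 0.8:
(V/Q)^0.8 = 5.822222222^0.8 = 4.093275934
Multiply by A:
X50 = 8.7 * 4.093275934
= 35.6115 cm

35.6115 cm


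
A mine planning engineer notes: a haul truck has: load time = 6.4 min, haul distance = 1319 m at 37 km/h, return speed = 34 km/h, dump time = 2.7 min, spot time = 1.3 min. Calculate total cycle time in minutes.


14.8666 min

Convert haul speed to m/min: 37 * 1000/60 = 616.6666667 m/min
Haul time = 1319 / 616.6666667 = 2.138918919 min
Convert return speed to m/min: 34 * 1000/60 = 566.6666667 m/min
Return time = 1319 / 566.6666667 = 2.327647059 min
Total cycle time:
= 6.4 + 2.138918919 + 2.7 + 2.327647059 + 1.3
= 14.8666 min


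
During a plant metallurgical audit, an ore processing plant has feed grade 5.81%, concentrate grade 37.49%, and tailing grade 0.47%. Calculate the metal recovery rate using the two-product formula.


93.0774%

Using the two-product formula:
R = 100 * c * (f - t) / (f * (c - t))
Numerator = 100 * 37.49 * (5.81 - 0.47)
= 100 * 37.49 * 5.34
= 20019.66
Denominator = 5.81 * (37.49 - 0.47)
= 5.81 * 37.02
= 215.0862
R = 20019.66 / 215.0862
= 93.0774%


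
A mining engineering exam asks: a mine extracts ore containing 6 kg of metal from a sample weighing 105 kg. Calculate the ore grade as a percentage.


Ore grade = (metal mass / ore mass) * 100
= (6 / 105) * 100
= 0.05714285714 * 100
= 5.7143%

5.7143%


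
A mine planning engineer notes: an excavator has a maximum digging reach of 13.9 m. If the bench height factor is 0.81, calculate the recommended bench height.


Bench height = reach * factor
= 13.9 * 0.81
= 11.259 m

11.259 m


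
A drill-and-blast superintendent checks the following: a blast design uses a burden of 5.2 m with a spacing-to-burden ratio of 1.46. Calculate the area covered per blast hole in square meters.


First, find the spacing:
Spacing = burden * ratio = 5.2 * 1.46
= 7.592 m
Then, calculate the area:
Area = burden * spacing = 5.2 * 7.592
= 39.4784 m^2

39.4784 m^2


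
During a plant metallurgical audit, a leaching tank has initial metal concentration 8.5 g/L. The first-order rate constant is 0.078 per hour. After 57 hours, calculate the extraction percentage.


98.8275%

Compute the exponent:
-k * t = -0.078 * 57 = -4.446
Remaining concentration:
C = 8.5 * exp(-4.446)
= 8.5 * 0.01172537479
= 0.09966568573 g/L
Extracted = 8.5 - 0.09966568573 = 8.400334314 g/L
Extraction % = 8.400334314 / 8.5 * 100
= 98.8275%


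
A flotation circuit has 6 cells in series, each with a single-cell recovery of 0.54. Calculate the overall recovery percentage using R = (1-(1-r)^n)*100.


Complement of single-cell recovery:
1 - r = 1 - 0.54 = 0.46
Raise to power n:
(1 - r)^6 = 0.46^6 = 0.009474296896
Overall recovery:
R = (1 - 0.009474296896) * 100
= 99.0526%

99.0526%


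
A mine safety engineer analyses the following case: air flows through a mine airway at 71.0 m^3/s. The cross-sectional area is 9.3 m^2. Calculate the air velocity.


Velocity = flow rate / cross-sectional area
= 71.0 / 9.3
= 7.6344 m/s

7.6344 m/s


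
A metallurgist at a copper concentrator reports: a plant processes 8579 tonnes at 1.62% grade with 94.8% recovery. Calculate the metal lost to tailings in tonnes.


Total metal in feed:
= 8579 * 1.62 / 100 = 138.9798 tonnes
Metal recovered:
= 138.9798 * 94.8 / 100 = 131.7528504 tonnes
Metal lost to tailings:
= 138.9798 - 131.7528504
= 7.2269 tonnes

7.2269 tonnes


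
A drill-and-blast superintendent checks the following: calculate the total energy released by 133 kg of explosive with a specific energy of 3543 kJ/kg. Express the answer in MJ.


471.219 MJ

Energy = mass * specific_energy / 1000
= 133 * 3543 / 1000
= 471219 / 1000
= 471.219 MJ


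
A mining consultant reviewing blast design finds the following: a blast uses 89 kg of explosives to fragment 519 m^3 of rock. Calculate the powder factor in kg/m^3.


0.1715 kg/m^3

Powder factor = explosive mass / rock volume
= 89 / 519
= 0.1715 kg/m^3


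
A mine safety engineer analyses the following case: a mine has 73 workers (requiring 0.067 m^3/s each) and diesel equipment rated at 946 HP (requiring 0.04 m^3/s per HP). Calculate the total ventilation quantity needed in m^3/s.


Airflow for workers:
Q_people = 73 * 0.067 = 4.891 m^3/s
Airflow for diesel equipment:
Q_diesel = 946 * 0.04 = 37.84 m^3/s
Total ventilation:
Q_total = 4.891 + 37.84
= 42.731 m^3/s

42.731 m^3/s


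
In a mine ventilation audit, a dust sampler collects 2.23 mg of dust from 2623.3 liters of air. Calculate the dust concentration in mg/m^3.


0.8501 mg/m^3

Convert liters to m^3: 1 m^3 = 1000 L
Concentration = mass / volume * 1000
= 2.23 / 2623.3 * 1000
= 0.0008500743339 * 1000
= 0.8501 mg/m^3


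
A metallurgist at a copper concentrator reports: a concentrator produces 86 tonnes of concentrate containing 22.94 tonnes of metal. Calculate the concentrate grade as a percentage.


26.6744%

Grade = (metal in concentrate / concentrate mass) * 100
= (22.94 / 86) * 100
= 0.266744186 * 100
= 26.6744%


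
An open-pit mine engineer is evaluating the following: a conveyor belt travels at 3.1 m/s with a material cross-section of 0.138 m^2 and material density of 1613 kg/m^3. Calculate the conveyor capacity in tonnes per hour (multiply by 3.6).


Volumetric flow = speed * area
= 3.1 * 0.138 = 0.4278 m^3/s
Mass flow = volumetric * density
= 0.4278 * 1613 = 690.0414 kg/s
Convert to t/h: multiply by 3.6
Capacity = 690.0414 * 3.6
= 2484.149 t/h

2484.149 t/h


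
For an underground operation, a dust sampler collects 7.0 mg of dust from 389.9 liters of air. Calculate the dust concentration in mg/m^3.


17.9533 mg/m^3

Convert liters to m^3: 1 m^3 = 1000 L
Concentration = mass / volume * 1000
= 7.0 / 389.9 * 1000
= 0.01795332136 * 1000
= 17.9533 mg/m^3


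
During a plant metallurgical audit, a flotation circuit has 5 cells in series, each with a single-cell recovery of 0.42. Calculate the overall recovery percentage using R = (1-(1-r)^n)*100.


93.4364%

Complement of single-cell recovery:
1 - r = 1 - 0.42 = 0.58
Raise to power n:
(1 - r)^5 = 0.58^5 = 0.0656356768
Overall recovery:
R = (1 - 0.0656356768) * 100
= 93.4364%


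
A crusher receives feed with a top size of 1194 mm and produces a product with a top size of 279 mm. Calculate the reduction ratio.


Reduction ratio = feed size / product size
= 1194 / 279
= 4.2796

4.2796


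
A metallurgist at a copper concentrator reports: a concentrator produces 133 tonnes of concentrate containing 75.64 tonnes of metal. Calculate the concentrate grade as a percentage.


Grade = (metal in concentrate / concentrate mass) * 100
= (75.64 / 133) * 100
= 0.5687218045 * 100
= 56.8722%

56.8722%


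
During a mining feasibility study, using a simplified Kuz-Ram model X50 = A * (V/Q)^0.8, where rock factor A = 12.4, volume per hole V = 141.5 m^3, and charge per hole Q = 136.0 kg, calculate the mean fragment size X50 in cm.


12.7996 cm

Compute V/Q:
V/Q = 141.5 / 136.0 = 1.040441176
Raise to the power 0.8:
(V/Q)^0.8 = 1.040441176^0.8 = 1.032224173
Multiply by A:
X50 = 12.4 * 1.032224173
= 12.7996 cm


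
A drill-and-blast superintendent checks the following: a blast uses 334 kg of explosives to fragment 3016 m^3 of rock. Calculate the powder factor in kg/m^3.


Powder factor = explosive mass / rock volume
= 334 / 3016
= 0.1107 kg/m^3

0.1107 kg/m^3


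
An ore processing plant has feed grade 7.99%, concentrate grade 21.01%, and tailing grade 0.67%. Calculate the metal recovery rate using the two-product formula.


94.6323%

Using the two-product formula:
R = 100 * c * (f - t) / (f * (c - t))
Numerator = 100 * 21.01 * (7.99 - 0.67)
= 100 * 21.01 * 7.32
= 15379.32
Denominator = 7.99 * (21.01 - 0.67)
= 7.99 * 20.34
= 162.5166
R = 15379.32 / 162.5166
= 94.6323%


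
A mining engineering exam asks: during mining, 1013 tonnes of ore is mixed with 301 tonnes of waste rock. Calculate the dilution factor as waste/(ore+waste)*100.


22.9072%

Total material = ore + waste
= 1013 + 301 = 1314 tonnes
Dilution = waste / total * 100
= 301 / 1314 * 100
= 0.2290715373 * 100
= 22.9072%


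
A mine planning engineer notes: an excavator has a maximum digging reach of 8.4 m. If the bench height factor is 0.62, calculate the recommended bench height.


5.208 m

Bench height = reach * factor
= 8.4 * 0.62
= 5.208 m


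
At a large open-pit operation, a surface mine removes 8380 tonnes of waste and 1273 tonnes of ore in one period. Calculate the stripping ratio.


6.5829

Stripping ratio = waste tonnage / ore tonnage
= 8380 / 1273
= 6.5829


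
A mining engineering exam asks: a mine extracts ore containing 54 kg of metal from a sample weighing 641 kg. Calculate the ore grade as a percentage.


8.4243%

Ore grade = (metal mass / ore mass) * 100
= (54 / 641) * 100
= 0.08424336973 * 100
= 8.4243%


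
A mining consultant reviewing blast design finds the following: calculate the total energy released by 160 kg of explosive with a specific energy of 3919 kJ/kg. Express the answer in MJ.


Energy = mass * specific_energy / 1000
= 160 * 3919 / 1000
= 627040 / 1000
= 627.04 MJ

627.04 MJ


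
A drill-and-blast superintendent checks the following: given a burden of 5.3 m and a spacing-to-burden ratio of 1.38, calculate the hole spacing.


Spacing = burden * ratio
= 5.3 * 1.38
= 7.314 m

7.314 m


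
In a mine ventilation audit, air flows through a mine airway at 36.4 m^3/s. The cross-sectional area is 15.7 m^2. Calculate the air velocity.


Velocity = flow rate / cross-sectional area
= 36.4 / 15.7
= 2.3185 m/s

2.3185 m/s


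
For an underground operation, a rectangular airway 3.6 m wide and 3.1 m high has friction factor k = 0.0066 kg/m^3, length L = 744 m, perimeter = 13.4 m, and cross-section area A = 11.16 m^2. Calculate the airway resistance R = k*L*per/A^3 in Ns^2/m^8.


0.0473 Ns^2/m^8

Compute the numerator:
k * L * per = 0.0066 * 744 * 13.4
= 65.79936
Compute the denominator:
A^3 = 11.16^3 = 1389.928896
Resistance:
R = 65.79936 / 1389.928896
= 0.0473 Ns^2/m^8


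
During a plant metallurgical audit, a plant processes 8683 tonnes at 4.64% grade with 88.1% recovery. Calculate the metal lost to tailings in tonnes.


Total metal in feed:
= 8683 * 4.64 / 100 = 402.8912 tonnes
Metal recovered:
= 402.8912 * 88.1 / 100 = 354.9471472 tonnes
Metal lost to tailings:
= 402.8912 - 354.9471472
= 47.9441 tonnes

47.9441 tonnes


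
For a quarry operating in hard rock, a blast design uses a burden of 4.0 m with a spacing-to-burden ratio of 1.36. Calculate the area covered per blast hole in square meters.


21.76 m^2

First, find the spacing:
Spacing = burden * ratio = 4.0 * 1.36
= 5.44 m
Then, calculate the area:
Area = burden * spacing = 4.0 * 5.44
= 21.76 m^2


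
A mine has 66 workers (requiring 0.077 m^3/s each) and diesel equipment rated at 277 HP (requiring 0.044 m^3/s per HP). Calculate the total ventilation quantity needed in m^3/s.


Airflow for workers:
Q_people = 66 * 0.077 = 5.082 m^3/s
Airflow for diesel equipment:
Q_diesel = 277 * 0.044 = 12.188 m^3/s
Total ventilation:
Q_total = 5.082 + 12.188
= 17.27 m^3/s

17.27 m^3/s


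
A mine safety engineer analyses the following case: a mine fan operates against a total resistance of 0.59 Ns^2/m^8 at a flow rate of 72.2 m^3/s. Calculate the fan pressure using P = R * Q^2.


3075.5756 Pa

Compute Q^2:
Q^2 = 72.2^2 = 5212.84
Compute pressure:
P = R * Q^2 = 0.59 * 5212.84
= 3075.5756 Pa


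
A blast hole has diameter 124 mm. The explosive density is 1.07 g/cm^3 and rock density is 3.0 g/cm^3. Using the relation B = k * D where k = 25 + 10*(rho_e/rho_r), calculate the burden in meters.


3.5423 m

First, compute k:
rho_e / rho_r = 1.07 / 3.0 = 0.3566666667
k = 25 + 10 * 0.3566666667 = 28.56666667
Then, compute burden:
B = k * D / 1000 = 28.56666667 * 124 / 1000
= 3542.266667 / 1000
= 3.5423 m


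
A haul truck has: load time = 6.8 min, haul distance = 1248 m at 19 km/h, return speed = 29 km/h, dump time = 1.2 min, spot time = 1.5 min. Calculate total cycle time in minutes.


Convert haul speed to m/min: 19 * 1000/60 = 316.6666667 m/min
Haul time = 1248 / 316.6666667 = 3.941052632 min
Convert return speed to m/min: 29 * 1000/60 = 483.3333333 m/min
Return time = 1248 / 483.3333333 = 2.582068966 min
Total cycle time:
= 6.8 + 3.941052632 + 1.2 + 2.582068966 + 1.5
= 16.0231 min

16.0231 min


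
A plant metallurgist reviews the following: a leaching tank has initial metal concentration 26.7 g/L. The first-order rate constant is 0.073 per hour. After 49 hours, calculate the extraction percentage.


97.2041%

Compute the exponent:
-k * t = -0.073 * 49 = -3.577
Remaining concentration:
C = 26.7 * exp(-3.577)
= 26.7 * 0.02795945092
= 0.7465173395 g/L
Extracted = 26.7 - 0.7465173395 = 25.95348266 g/L
Extraction % = 25.95348266 / 26.7 * 100
= 97.2041%


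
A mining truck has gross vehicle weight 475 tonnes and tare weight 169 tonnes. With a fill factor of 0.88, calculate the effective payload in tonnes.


269.28 tonnes

Maximum payload = gross - tare
= 475 - 169 = 306 tonnes
Effective payload = max payload * fill factor
= 306 * 0.88
= 269.28 tonnes


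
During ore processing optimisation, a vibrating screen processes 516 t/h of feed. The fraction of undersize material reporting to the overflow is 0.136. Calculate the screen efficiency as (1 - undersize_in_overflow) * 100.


86.4%

Screen efficiency = (1 - fraction of undersize in overflow) * 100
= (1 - 0.136) * 100
= 0.864 * 100
= 86.4%


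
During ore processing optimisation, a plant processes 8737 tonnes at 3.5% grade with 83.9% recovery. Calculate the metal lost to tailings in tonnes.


49.233 tonnes

Total metal in feed:
= 8737 * 3.5 / 100 = 305.795 tonnes
Metal recovered:
= 305.795 * 83.9 / 100 = 256.562005 tonnes
Metal lost to tailings:
= 305.795 - 256.562005
= 49.233 tonnes


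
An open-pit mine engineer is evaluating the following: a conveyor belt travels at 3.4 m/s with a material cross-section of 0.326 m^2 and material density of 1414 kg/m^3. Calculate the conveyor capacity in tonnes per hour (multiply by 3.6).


5642.1994 t/h

Volumetric flow = speed * area
= 3.4 * 0.326 = 1.1084 m^3/s
Mass flow = volumetric * density
= 1.1084 * 1414 = 1567.2776 kg/s
Convert to t/h: multiply by 3.6
Capacity = 1567.2776 * 3.6
= 5642.1994 t/h


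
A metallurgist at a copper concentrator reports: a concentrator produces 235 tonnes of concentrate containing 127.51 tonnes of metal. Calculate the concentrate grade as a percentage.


54.2596%

Grade = (metal in concentrate / concentrate mass) * 100
= (127.51 / 235) * 100
= 0.5425957447 * 100
= 54.2596%


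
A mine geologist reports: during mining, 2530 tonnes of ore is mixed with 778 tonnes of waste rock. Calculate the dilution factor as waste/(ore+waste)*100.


23.5187%

Total material = ore + waste
= 2530 + 778 = 3308 tonnes
Dilution = waste / total * 100
= 778 / 3308 * 100
= 0.2351874244 * 100
= 23.5187%


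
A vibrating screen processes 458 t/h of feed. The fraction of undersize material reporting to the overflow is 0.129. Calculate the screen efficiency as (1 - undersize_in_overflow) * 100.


87.1%

Screen efficiency = (1 - fraction of undersize in overflow) * 100
= (1 - 0.129) * 100
= 0.871 * 100
= 87.1%


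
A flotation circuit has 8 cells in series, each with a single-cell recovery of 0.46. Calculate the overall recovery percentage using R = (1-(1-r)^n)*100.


99.277%

Complement of single-cell recovery:
1 - r = 1 - 0.46 = 0.54
Raise to power n:
(1 - r)^8 = 0.54^8 = 0.007230196134
Overall recovery:
R = (1 - 0.007230196134) * 100
= 99.277%


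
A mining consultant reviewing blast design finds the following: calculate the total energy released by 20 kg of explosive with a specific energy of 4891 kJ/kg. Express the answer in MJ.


Energy = mass * specific_energy / 1000
= 20 * 4891 / 1000
= 97820 / 1000
= 97.82 MJ

97.82 MJ


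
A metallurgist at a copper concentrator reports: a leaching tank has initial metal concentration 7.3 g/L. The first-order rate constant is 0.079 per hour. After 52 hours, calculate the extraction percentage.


98.3559%

Compute the exponent:
-k * t = -0.079 * 52 = -4.108
Remaining concentration:
C = 7.3 * exp(-4.108)
= 7.3 * 0.01644062291
= 0.1200165473 g/L
Extracted = 7.3 - 0.1200165473 = 7.179983453 g/L
Extraction % = 7.179983453 / 7.3 * 100
= 98.3559%


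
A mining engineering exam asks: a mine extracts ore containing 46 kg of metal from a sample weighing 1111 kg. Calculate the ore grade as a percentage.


4.1404%

Ore grade = (metal mass / ore mass) * 100
= (46 / 1111) * 100
= 0.04140414041 * 100
= 4.1404%


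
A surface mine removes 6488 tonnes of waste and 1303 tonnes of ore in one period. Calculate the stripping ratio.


Stripping ratio = waste tonnage / ore tonnage
= 6488 / 1303
= 4.9793

4.9793


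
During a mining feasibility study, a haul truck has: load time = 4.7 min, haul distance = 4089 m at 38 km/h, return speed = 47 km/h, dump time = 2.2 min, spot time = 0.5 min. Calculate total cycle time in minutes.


Convert haul speed to m/min: 38 * 1000/60 = 633.3333333 m/min
Haul time = 4089 / 633.3333333 = 6.456315789 min
Convert return speed to m/min: 47 * 1000/60 = 783.3333333 m/min
Return time = 4089 / 783.3333333 = 5.22 min
Total cycle time:
= 4.7 + 6.456315789 + 2.2 + 5.22 + 0.5
= 19.0763 min

19.0763 min


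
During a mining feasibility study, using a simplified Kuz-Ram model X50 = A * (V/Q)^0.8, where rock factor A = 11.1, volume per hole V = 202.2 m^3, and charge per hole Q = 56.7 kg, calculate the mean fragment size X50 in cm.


30.696 cm

Compute V/Q:
V/Q = 202.2 / 56.7 = 3.566137566
Raise to the power 0.8:
(V/Q)^0.8 = 3.566137566^0.8 = 2.765403282
Multiply by A:
X50 = 11.1 * 2.765403282
= 30.696 cm


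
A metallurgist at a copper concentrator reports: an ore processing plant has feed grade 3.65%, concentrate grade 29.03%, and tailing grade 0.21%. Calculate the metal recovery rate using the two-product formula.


94.9333%

Using the two-product formula:
R = 100 * c * (f - t) / (f * (c - t))
Numerator = 100 * 29.03 * (3.65 - 0.21)
= 100 * 29.03 * 3.44
= 9986.32
Denominator = 3.65 * (29.03 - 0.21)
= 3.65 * 28.82
= 105.193
R = 9986.32 / 105.193
= 94.9333%


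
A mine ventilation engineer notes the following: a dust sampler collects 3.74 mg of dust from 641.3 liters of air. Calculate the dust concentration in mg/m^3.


Convert liters to m^3: 1 m^3 = 1000 L
Concentration = mass / volume * 1000
= 3.74 / 641.3 * 1000
= 0.005831903945 * 1000
= 5.8319 mg/m^3

5.8319 mg/m^3


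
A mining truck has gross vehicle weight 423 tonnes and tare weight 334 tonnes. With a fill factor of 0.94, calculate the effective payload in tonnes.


Maximum payload = gross - tare
= 423 - 334 = 89 tonnes
Effective payload = max payload * fill factor
= 89 * 0.94
= 83.66 tonnes

83.66 tonnes


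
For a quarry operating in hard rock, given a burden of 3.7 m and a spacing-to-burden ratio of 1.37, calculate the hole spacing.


Spacing = burden * ratio
= 3.7 * 1.37
= 5.069 m

5.069 m


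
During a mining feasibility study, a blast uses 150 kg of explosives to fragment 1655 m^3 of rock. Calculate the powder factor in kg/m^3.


Powder factor = explosive mass / rock volume
= 150 / 1655
= 0.0906 kg/m^3

0.0906 kg/m^3


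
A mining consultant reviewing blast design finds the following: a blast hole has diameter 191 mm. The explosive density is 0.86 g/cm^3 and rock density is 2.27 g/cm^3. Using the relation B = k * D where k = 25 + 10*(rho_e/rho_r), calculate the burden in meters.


5.4986 m

First, compute k:
rho_e / rho_r = 0.86 / 2.27 = 0.3788546256
k = 25 + 10 * 0.3788546256 = 28.78854626
Then, compute burden:
B = k * D / 1000 = 28.78854626 * 191 / 1000
= 5498.612335 / 1000
= 5.4986 m


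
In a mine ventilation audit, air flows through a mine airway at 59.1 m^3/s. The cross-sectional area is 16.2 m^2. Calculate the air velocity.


3.6481 m/s

Velocity = flow rate / cross-sectional area
= 59.1 / 16.2
= 3.6481 m/s


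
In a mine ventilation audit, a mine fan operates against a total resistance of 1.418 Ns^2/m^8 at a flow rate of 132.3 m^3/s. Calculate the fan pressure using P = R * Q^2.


Compute Q^2:
Q^2 = 132.3^2 = 17503.29
Compute pressure:
P = R * Q^2 = 1.418 * 17503.29
= 24819.6652 Pa

24819.6652 Pa


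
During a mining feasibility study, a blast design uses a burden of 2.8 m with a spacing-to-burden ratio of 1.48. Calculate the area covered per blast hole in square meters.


First, find the spacing:
Spacing = burden * ratio = 2.8 * 1.48
= 4.144 m
Then, calculate the area:
Area = burden * spacing = 2.8 * 4.144
= 11.6032 m^2

11.6032 m^2


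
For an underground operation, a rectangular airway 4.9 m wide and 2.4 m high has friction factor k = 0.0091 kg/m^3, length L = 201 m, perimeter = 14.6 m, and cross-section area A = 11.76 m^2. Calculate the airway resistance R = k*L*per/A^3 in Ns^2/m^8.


0.0164 Ns^2/m^8

Compute the numerator:
k * L * per = 0.0091 * 201 * 14.6
= 26.70486
Compute the denominator:
A^3 = 11.76^3 = 1626.379776
Resistance:
R = 26.70486 / 1626.379776
= 0.0164 Ns^2/m^8


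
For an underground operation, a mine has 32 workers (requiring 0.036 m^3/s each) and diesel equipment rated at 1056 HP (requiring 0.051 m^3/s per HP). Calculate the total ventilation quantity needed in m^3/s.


55.008 m^3/s

Airflow for workers:
Q_people = 32 * 0.036 = 1.152 m^3/s
Airflow for diesel equipment:
Q_diesel = 1056 * 0.051 = 53.856 m^3/s
Total ventilation:
Q_total = 1.152 + 53.856
= 55.008 m^3/s


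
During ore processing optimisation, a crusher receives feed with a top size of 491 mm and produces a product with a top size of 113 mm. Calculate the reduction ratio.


4.3451

Reduction ratio = feed size / product size
= 491 / 113
= 4.3451


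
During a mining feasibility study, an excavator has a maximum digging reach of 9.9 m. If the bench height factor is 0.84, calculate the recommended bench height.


Bench height = reach * factor
= 9.9 * 0.84
= 8.316 m

8.316 m


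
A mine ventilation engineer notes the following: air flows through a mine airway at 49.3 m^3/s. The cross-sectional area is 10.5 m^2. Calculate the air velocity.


4.6952 m/s

Velocity = flow rate / cross-sectional area
= 49.3 / 10.5
= 4.6952 m/s


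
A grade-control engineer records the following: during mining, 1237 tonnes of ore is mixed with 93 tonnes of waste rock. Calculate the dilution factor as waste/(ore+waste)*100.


Total material = ore + waste
= 1237 + 93 = 1330 tonnes
Dilution = waste / total * 100
= 93 / 1330 * 100
= 0.06992481203 * 100
= 6.9925%

6.9925%


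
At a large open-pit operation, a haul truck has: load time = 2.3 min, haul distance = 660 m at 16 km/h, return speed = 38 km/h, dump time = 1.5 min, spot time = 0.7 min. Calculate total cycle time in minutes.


Convert haul speed to m/min: 16 * 1000/60 = 266.6666667 m/min
Haul time = 660 / 266.6666667 = 2.475 min
Convert return speed to m/min: 38 * 1000/60 = 633.3333333 m/min
Return time = 660 / 633.3333333 = 1.042105263 min
Total cycle time:
= 2.3 + 2.475 + 1.5 + 1.042105263 + 0.7
= 8.0171 min

8.0171 min


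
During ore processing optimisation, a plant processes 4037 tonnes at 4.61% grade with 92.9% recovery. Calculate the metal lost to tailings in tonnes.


Total metal in feed:
= 4037 * 4.61 / 100 = 186.1057 tonnes
Metal recovered:
= 186.1057 * 92.9 / 100 = 172.8921953 tonnes
Metal lost to tailings:
= 186.1057 - 172.8921953
= 13.2135 tonnes

13.2135 tonnes


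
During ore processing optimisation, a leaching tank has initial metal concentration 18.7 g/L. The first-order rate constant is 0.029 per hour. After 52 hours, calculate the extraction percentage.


77.8648%

Compute the exponent:
-k * t = -0.029 * 52 = -1.508
Remaining concentration:
C = 18.7 * exp(-1.508)
= 18.7 * 0.22135224
= 4.139286889 g/L
Extracted = 18.7 - 4.139286889 = 14.56071311 g/L
Extraction % = 14.56071311 / 18.7 * 100
= 77.8648%


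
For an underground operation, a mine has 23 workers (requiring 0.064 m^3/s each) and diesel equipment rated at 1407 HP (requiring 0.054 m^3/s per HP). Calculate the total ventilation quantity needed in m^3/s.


77.45 m^3/s

Airflow for workers:
Q_people = 23 * 0.064 = 1.472 m^3/s
Airflow for diesel equipment:
Q_diesel = 1407 * 0.054 = 75.978 m^3/s
Total ventilation:
Q_total = 1.472 + 75.978
= 77.45 m^3/s


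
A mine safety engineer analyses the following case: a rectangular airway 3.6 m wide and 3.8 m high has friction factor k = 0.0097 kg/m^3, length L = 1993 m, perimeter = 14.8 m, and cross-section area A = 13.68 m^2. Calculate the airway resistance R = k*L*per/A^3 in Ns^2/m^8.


Compute the numerator:
k * L * per = 0.0097 * 1993 * 14.8
= 286.11508
Compute the denominator:
A^3 = 13.68^3 = 2560.108032
Resistance:
R = 286.11508 / 2560.108032
= 0.1118 Ns^2/m^8

0.1118 Ns^2/m^8


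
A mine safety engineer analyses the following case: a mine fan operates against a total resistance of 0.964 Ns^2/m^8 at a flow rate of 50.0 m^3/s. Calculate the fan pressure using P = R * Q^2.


2410.0 Pa

Compute Q^2:
Q^2 = 50.0^2 = 2500.0
Compute pressure:
P = R * Q^2 = 0.964 * 2500.0
= 2410.0 Pa


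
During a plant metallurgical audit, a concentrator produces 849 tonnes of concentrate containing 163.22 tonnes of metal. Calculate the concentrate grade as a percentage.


19.225%

Grade = (metal in concentrate / concentrate mass) * 100
= (163.22 / 849) * 100
= 0.1922497055 * 100
= 19.225%


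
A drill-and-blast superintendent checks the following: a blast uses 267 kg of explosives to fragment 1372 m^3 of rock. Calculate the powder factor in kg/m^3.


Powder factor = explosive mass / rock volume
= 267 / 1372
= 0.1946 kg/m^3

0.1946 kg/m^3


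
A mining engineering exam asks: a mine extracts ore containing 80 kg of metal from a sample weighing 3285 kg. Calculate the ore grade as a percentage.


2.4353%

Ore grade = (metal mass / ore mass) * 100
= (80 / 3285) * 100
= 0.02435312024 * 100
= 2.4353%


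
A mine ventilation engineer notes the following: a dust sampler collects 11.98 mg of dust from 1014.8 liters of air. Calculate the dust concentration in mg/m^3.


11.8053 mg/m^3

Convert liters to m^3: 1 m^3 = 1000 L
Concentration = mass / volume * 1000
= 11.98 / 1014.8 * 1000
= 0.01180528183 * 1000
= 11.8053 mg/m^3


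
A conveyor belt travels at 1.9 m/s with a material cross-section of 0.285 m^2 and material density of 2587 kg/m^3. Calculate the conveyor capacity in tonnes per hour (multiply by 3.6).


5043.0978 t/h

Volumetric flow = speed * area
= 1.9 * 0.285 = 0.5415 m^3/s
Mass flow = volumetric * density
= 0.5415 * 2587 = 1400.8605 kg/s
Convert to t/h: multiply by 3.6
Capacity = 1400.8605 * 3.6
= 5043.0978 t/h
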